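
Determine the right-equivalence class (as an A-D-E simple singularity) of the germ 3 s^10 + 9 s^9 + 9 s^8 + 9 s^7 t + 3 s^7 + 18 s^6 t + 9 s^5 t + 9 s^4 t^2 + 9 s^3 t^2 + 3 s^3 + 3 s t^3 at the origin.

The Hessian of f at 0 has rank 0. Corank 2; j^3 = 3*s^3 is a perfect cube, so E-series; the 4-jet and mu = 7 give E_7.

E_{7}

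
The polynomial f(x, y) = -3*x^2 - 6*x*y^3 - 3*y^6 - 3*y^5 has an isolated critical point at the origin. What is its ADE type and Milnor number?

The Hessian of f at 0 has rank 1. Corank 1: A-series; mu = 4 gives A_4.

Type A4, Milnor number mu = 4.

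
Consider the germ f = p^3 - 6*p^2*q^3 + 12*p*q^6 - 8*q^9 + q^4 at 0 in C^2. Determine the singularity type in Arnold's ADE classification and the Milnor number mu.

The Hessian of f at 0 is [[0, 0], [0, 0]] with rank 0, so corank 2. A Groebner basis of the Jacobian ideal J(f) in C{p,q} is {q^3, p^2}; counting standard monomials gives mu = 6. Corank 2; j^3 = p^3 is a perfect cube, so E-series; the 4-jet and mu = 6 give E_6.

Type E_6, Milnor number mu = 6.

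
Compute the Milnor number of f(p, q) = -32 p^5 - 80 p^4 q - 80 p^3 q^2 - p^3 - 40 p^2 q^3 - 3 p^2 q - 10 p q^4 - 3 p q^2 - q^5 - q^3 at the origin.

8

The Hessian of f at 0 has rank 0. Corank 2; j^3 = -(p + q)^3 is a perfect cube, so E-series; the 5-jet and mu = 8 give E_8.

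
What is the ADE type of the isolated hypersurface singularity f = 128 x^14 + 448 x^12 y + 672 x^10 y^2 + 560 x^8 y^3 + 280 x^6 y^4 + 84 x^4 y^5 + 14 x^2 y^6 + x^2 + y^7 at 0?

The Hessian of f at 0 has rank 1. Corank 1: A-series; mu = 6 gives A_6.

A_{6}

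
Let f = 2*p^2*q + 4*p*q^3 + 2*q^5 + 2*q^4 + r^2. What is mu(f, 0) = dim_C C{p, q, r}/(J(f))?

5

The Hessian of f at 0 is [[0, 0, 0], [0, 0, 0], [0, 0, 2]] with rank 1, so corank 2. A Groebner basis of the Jacobian ideal J(f) in C{p,q,r} is {p*q^2, p*q + q^3, p^2 - 4*p*q, r}; counting standard monomials gives mu = 5. Corank 2; j^3 = 2*p^2*q has shape L^2 M (L != M), so D-series; mu = 5 gives D_5.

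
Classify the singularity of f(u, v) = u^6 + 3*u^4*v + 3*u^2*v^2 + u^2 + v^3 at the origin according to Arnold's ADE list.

A2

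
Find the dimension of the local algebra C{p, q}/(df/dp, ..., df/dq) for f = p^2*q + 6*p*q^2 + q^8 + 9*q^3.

9

The Hessian of f at 0 is [[0, 0], [0, 0]] with rank 0, so corank 2. A Groebner basis of the Jacobian ideal J(f) in C{p,q} is {p^2/8 + q^7 - 9*q^2/8, p^3 + 27*q^3, p*q + 3*q^2}; counting standard monomials gives mu = 9. Corank 2; j^3 = q*(p + 3*q)^2 has shape L^2 M (L != M), so D-series; mu = 9 gives D_9.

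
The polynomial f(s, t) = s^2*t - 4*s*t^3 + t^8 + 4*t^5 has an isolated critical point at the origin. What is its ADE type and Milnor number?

The Hessian of f at 0 has rank 0. Corank 2; j^3 = s^2*t has shape L^2 M (L != M), so D-series; mu = 9 gives D_9.

Type D_{9}, Milnor number mu = 9.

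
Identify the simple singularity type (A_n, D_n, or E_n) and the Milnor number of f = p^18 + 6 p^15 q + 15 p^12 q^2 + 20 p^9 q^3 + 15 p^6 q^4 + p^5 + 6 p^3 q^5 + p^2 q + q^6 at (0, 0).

Type D7, Milnor number mu = 7.

The Hessian of f at 0 has rank 0. Corank 2; j^3 = p^2*q has shape L^2 M (L != M), so D-series; mu = 7 gives D_7.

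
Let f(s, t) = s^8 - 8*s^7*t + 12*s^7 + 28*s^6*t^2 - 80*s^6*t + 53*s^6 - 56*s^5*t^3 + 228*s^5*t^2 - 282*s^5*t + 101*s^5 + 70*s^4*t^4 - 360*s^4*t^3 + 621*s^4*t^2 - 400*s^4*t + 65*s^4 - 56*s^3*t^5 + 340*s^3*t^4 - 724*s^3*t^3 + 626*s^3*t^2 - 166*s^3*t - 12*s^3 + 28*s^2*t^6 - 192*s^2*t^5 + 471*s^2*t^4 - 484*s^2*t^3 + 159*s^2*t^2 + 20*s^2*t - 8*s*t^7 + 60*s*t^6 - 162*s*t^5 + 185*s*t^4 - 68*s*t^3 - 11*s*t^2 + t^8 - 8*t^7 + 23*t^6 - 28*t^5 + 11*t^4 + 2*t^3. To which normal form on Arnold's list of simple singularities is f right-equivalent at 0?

D5

The Hessian of f at 0 is [[0, 0], [0, 0]] with rank 0, so corank 2. A Groebner basis of the Jacobian ideal J(f) in C{s,t} is {s*t^2 + 4*s*t/7 - 2*t^2/7, 8*s*t/7 + t^3 - 4*t^2/7, s^2 - 8*s*t/7 + 9*t^2/28}; counting standard monomials gives mu = 5. Corank 2; j^3 = -(2*s - t)^2*(3*s - 2*t) has shape L^2 M (L != M), so D-series; mu = 5 gives D_5.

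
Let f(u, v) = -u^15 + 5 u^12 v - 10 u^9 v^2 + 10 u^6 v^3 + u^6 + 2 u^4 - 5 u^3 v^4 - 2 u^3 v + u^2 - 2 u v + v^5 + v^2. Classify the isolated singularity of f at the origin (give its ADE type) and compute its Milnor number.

The Hessian of f at 0 is [[2, -2], [-2, 2]] with rank 1, so corank 1. A Groebner basis of the Jacobian ideal J(f) in C{u,v} is {u + v^3 - v, u^2 - v^2, u*v - v^2}; counting standard monomials gives mu = 4. Corank 1: A-series; mu = 4 gives A_4.

Type A_4, Milnor number mu = 4.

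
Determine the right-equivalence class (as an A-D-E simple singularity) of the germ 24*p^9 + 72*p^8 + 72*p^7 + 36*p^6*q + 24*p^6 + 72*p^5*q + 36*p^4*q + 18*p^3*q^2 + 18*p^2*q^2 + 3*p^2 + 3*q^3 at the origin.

A2

The Hessian of f at 0 has rank 1. Corank 1: A-series; mu = 2 gives A_2.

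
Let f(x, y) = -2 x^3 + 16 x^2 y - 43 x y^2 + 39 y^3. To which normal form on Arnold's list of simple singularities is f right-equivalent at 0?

D4

The Hessian of f at 0 is [[0, 0], [0, 0]] with rank 0, so corank 2. A Groebner basis of the Jacobian ideal J(f) in C{x,y} is {y^3, x^2 - 23*y^2/2, x*y - 7*y^2/2}; counting standard monomials gives mu = 4. Corank 2; j^3 = -(x - 3*y)*(2*x^2 - 10*x*y + 13*y^2) splits into three distinct lines over C (the quadratic factor has nonzero discriminant), so D_4.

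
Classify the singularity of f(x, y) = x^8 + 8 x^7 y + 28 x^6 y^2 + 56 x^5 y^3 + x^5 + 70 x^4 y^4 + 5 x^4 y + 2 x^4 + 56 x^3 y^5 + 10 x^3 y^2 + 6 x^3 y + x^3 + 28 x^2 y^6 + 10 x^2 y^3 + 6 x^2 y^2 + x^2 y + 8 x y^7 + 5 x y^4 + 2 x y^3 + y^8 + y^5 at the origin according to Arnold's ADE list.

D_9

The Hessian of f at 0 is [[0, 0], [0, 0]] with rank 0, so corank 2. A Groebner basis of the Jacobian ideal J(f) in C{x,y} is {x^2*y^2 - 13*x^2*y/4 - x^2 - 7*x*y^2/2 - 5*x*y/4 - 5*y^3/4, 59*x^2*y/8 + 2*x^2 + x*y^3 + 27*x*y^2/4 + 19*x*y/8 + 19*y^3/8, -23*x^2*y/2 - 3*x^2 - 9*x*y^2 - 7*x*y/2 + y^4 - 7*y^3/2, x^3 + 3*x^2*y + x^2 + 3*x*y^2 + x*y + y^3}; counting standard monomials gives mu = 9. Corank 2; j^3 = x^2*(x + y) has shape L^2 M (L != M), so D-series; mu = 9 gives D_9.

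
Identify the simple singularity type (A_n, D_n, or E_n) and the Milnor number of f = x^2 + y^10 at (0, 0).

Type A_9, Milnor number mu = 9.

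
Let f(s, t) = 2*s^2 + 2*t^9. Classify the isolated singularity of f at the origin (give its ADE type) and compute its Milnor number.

Type A8, Milnor number mu = 8.

The Hessian of f at 0 is [[4, 0], [0, 0]] with rank 1, so corank 1. A Groebner basis of the Jacobian ideal J(f) in C{s,t} is {t^8, s}; counting standard monomials gives mu = 8. Corank 1: A-series; mu = 8 gives A_8.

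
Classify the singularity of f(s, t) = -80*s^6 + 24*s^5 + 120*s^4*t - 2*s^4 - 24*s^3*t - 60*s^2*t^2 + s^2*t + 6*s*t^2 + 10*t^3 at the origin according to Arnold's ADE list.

The Hessian of f at 0 is [[0, 0], [0, 0]] with rank 0, so corank 2. A Groebner basis of the Jacobian ideal J(f) in C{s,t} is {t^3, s^2 - 6*t^2, s*t + 3*t^2}; counting standard monomials gives mu = 4. Corank 2; j^3 = t*(s^2 + 6*s*t + 10*t^2) splits into three distinct lines over C (the quadratic factor has nonzero discriminant), so D_4.

D_4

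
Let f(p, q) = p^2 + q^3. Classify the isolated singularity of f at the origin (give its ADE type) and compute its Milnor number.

Type A2, Milnor number mu = 2.

The Hessian of f at 0 is [[2, 0], [0, 0]] with rank 1, so corank 1. A Groebner basis of the Jacobian ideal J(f) in C{p,q} is {q^2, p}; counting standard monomials gives mu = 2. Corank 1: A-series; mu = 2 gives A_2.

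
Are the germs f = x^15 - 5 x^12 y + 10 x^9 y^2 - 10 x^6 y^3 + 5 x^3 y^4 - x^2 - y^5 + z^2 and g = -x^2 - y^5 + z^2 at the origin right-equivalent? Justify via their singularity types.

The Hessian of f at 0 is [[-2, 0, 0], [0, 0, 0], [0, 0, 2]] with rank 2, so corank 1. A Groebner basis of the Jacobian ideal J(f) in C{x,y,z} is {y^4, x, z}; counting standard monomials gives mu = 4. Corank 1: A-series; mu = 4 gives A_4. The Hessian of g at 0 is [[-2, 0, 0], [0, 0, 0], [0, 0, 2]] with rank 2, so corank 1. A Groebner basis of the Jacobian ideal J(g) in C{x,y,z} is {y^4, x, z}; counting standard monomials gives mu = 4. Corank 1: A-series; mu = 4 gives A_4. Both have type A_4, hence right-equivalent.

Yes.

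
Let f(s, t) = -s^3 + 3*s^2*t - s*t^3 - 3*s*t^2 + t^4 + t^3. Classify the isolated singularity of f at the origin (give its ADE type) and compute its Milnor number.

The Hessian of f at 0 has rank 0. Corank 2; j^3 = -(s - t)^3 is a perfect cube, so E-series; the 4-jet and mu = 7 give E_7.

Type E_{7}, Milnor number mu = 7.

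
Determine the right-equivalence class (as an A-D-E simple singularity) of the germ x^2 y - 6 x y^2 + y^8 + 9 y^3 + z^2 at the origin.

D_{9}

The Hessian of f at 0 has rank 1. Corank 2; j^3 = y*(x - 3*y)^2 has shape L^2 M (L != M), so D-series; mu = 9 gives D_9.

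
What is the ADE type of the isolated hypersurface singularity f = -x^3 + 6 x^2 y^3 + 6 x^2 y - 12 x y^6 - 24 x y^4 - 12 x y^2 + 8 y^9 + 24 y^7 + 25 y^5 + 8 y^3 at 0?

E_{8}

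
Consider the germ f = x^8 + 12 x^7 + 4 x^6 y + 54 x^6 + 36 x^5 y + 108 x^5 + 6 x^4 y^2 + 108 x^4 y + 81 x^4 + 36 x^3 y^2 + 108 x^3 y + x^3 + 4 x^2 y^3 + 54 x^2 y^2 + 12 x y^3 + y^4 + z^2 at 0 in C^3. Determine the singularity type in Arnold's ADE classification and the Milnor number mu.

The Hessian of f at 0 is [[0, 0, 0], [0, 0, 0], [0, 0, 2]] with rank 1, so corank 2. A Groebner basis of the Jacobian ideal J(f) in C{x,y,z} is {y^4, x*y^2 + y^3/9, x^2, z}; counting standard monomials gives mu = 6. Corank 2; j^3 = x^3 is a perfect cube, so E-series; the 4-jet and mu = 6 give E_6.

Type E_6, Milnor number mu = 6.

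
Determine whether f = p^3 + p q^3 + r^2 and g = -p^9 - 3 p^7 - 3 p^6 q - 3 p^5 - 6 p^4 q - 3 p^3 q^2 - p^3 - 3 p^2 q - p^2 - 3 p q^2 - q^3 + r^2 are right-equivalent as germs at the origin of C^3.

No.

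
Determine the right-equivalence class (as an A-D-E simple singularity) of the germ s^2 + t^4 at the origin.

The Hessian of f at 0 is [[2, 0], [0, 0]] with rank 1, so corank 1. A Groebner basis of the Jacobian ideal J(f) in C{s,t} is {t^3, s}; counting standard monomials gives mu = 3. Corank 1: A-series; mu = 3 gives A_3.

A_{3}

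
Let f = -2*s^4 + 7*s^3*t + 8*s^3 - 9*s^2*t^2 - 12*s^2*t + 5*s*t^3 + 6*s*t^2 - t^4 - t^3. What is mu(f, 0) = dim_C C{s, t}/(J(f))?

7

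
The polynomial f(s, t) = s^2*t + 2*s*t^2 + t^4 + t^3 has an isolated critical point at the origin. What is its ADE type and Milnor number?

The Hessian of f at 0 has rank 0. Corank 2; j^3 = t*(s + t)^2 has shape L^2 M (L != M), so D-series; mu = 5 gives D_5.

Type D_{5}, Milnor number mu = 5.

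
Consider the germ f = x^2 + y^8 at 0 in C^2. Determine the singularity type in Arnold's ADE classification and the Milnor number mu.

Type A_7, Milnor number mu = 7.

The Hessian of f at 0 has rank 1. Corank 1: A-series; mu = 7 gives A_7.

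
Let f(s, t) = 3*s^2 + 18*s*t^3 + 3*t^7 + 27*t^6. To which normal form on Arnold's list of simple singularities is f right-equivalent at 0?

A_{6}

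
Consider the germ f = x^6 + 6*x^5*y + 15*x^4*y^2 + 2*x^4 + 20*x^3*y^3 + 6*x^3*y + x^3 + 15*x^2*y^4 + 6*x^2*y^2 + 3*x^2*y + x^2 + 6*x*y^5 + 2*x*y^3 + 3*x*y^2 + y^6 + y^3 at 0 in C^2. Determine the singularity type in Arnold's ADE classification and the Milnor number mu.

Type A2, Milnor number mu = 2.

The Hessian of f at 0 is [[2, 0], [0, 0]] with rank 1, so corank 1. A Groebner basis of the Jacobian ideal J(f) in C{x,y} is {y^2, x}; counting standard monomials gives mu = 2. Corank 1: A-series; mu = 2 gives A_2.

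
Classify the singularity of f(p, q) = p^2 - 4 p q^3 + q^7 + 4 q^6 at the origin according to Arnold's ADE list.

The Hessian of f at 0 is [[2, 0], [0, 0]] with rank 1, so corank 1. A Groebner basis of the Jacobian ideal J(f) in C{p,q} is {-p/2 + q^3, p^2}; counting standard monomials gives mu = 6. Corank 1: A-series; mu = 6 gives A_6.

A_{6}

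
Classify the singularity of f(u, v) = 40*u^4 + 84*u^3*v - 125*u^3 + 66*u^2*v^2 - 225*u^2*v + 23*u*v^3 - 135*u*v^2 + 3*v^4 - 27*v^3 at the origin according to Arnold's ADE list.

E_{7}

The Hessian of f at 0 is [[0, 0], [0, 0]] with rank 0, so corank 2. A Groebner basis of the Jacobian ideal J(f) in C{u,v} is {1171875*u^2/4 + 703125*u*v/2 + v^4 + 125*v^3/4 + 421875*v^2/4, u^3 - 2475*u^2/4 - 1485*u*v/2 + 3*v^3/20 - 891*v^2/4, u^2*v + 2875*u^2/4 + 1725*u*v/2 - 17*v^3/60 + 1035*v^2/4, -625*u^2 + u*v^2 - 750*u*v + 8*v^3/15 - 225*v^2}; counting standard monomials gives mu = 7. Corank 2; j^3 = -(5*u + 3*v)^3 is a perfect cube, so E-series; the 4-jet and mu = 7 give E_7.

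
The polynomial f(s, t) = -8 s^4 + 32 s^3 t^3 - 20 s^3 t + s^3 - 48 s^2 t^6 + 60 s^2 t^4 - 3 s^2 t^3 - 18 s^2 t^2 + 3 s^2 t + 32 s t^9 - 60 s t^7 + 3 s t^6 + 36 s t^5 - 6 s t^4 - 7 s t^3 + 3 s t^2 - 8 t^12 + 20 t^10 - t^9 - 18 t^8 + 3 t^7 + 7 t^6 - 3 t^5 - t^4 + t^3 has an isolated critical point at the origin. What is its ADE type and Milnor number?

Type E7, Milnor number mu = 7.

The Hessian of f at 0 has rank 0. Corank 2; j^3 = (s + t)^3 is a perfect cube, so E-series; the 4-jet and mu = 7 give E_7.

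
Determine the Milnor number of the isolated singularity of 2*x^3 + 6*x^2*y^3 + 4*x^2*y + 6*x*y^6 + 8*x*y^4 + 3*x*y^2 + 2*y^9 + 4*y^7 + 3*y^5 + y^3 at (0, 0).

4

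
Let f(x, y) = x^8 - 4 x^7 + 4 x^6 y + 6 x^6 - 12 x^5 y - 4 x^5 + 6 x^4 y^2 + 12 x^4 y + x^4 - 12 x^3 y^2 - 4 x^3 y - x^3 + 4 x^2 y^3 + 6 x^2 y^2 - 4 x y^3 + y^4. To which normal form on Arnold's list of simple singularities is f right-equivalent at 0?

E6

The Hessian of f at 0 is [[0, 0], [0, 0]] with rank 0, so corank 2. A Groebner basis of the Jacobian ideal J(f) in C{x,y} is {y^4, x*y^2 - y^3/3, x^2}; counting standard monomials gives mu = 6. Corank 2; j^3 = -x^3 is a perfect cube, so E-series; the 4-jet and mu = 6 give E_6.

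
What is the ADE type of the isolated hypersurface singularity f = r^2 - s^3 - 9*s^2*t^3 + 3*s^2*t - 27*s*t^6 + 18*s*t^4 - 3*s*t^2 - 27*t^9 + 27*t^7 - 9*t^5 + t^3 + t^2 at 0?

The Hessian of f at 0 has rank 2. Corank 1: A-series; mu = 2 gives A_2.

A_{2}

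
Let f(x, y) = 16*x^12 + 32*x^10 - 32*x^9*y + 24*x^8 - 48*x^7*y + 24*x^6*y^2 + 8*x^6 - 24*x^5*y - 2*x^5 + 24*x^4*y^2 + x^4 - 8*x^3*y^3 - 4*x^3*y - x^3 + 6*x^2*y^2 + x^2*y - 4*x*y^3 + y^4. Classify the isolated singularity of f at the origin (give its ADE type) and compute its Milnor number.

Type D_5, Milnor number mu = 5.

The Hessian of f at 0 is [[0, 0], [0, 0]] with rank 0, so corank 2. A Groebner basis of the Jacobian ideal J(f) in C{x,y} is {x*y^2, x*y/4 + y^3, x^2 - x*y}; counting standard monomials gives mu = 5. Corank 2; j^3 = -x^2*(x - y) has shape L^2 M (L != M), so D-series; mu = 5 gives D_5.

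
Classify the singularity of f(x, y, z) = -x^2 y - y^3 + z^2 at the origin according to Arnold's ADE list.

D_{4}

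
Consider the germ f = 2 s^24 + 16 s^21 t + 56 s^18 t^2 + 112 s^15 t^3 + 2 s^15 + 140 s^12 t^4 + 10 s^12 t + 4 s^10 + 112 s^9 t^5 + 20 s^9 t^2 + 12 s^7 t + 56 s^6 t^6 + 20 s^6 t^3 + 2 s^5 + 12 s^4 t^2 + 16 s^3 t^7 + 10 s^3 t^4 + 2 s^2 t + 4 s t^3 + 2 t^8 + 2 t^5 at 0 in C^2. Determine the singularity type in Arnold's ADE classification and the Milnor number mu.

Type D9, Milnor number mu = 9.

The Hessian of f at 0 has rank 0. Corank 2; j^3 = 2*s^2*t has shape L^2 M (L != M), so D-series; mu = 9 gives D_9.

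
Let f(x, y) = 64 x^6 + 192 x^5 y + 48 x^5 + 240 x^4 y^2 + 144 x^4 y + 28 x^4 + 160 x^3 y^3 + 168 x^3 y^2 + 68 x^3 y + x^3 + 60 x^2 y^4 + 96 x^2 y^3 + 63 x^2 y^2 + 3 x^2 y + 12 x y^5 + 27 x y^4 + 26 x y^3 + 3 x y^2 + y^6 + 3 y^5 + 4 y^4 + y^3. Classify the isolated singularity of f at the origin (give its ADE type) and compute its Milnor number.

Type E_6, Milnor number mu = 6.

The Hessian of f at 0 is [[0, 0], [0, 0]] with rank 0, so corank 2. A Groebner basis of the Jacobian ideal J(f) in C{x,y} is {x^3 - 3*x^2/2 - 3*x*y - 3*y^2/2, x^2*y + 2*x^2 + 4*x*y + 2*y^2, -5*x^2/2 + x*y^2 - 5*x*y - 5*y^2/2, 3*x^2 + 6*x*y + y^3 + 3*y^2}; counting standard monomials gives mu = 6. Corank 2; j^3 = (x + y)^3 is a perfect cube, so E-series; the 4-jet and mu = 6 give E_6.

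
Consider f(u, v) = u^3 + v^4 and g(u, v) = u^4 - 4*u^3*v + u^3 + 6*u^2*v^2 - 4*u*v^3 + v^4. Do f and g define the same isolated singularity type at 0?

The Hessian of f at 0 has rank 0. Corank 2; j^3 = u^3 is a perfect cube, so E-series; the 4-jet and mu = 6 give E_6. The Hessian of g at 0 has rank 0. Corank 2; j^3 = u^3 is a perfect cube, so E-series; the 4-jet and mu = 6 give E_6. Both have type E_6, hence right-equivalent.

Yes.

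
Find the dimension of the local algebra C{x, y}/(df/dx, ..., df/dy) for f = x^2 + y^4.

3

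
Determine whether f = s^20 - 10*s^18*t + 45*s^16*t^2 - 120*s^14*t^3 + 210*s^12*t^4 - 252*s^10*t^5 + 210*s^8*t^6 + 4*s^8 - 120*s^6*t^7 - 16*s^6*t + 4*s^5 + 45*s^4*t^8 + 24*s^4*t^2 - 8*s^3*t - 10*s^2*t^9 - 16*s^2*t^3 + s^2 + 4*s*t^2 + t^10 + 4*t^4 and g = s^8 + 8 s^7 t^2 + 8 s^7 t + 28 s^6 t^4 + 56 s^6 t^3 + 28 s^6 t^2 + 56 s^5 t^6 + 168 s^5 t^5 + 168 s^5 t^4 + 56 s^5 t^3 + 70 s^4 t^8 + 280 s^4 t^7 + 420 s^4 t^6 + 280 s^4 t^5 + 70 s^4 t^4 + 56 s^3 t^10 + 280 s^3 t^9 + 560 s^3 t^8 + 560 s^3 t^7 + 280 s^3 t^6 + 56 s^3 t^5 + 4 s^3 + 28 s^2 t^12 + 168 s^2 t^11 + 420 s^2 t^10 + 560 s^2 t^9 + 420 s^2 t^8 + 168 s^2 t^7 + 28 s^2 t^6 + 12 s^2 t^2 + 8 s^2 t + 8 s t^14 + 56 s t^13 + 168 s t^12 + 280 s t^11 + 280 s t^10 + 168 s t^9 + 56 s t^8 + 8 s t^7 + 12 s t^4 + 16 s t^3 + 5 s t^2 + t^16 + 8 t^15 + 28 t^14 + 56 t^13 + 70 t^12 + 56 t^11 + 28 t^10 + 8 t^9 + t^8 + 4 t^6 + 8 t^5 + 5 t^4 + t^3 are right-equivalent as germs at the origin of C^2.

No.

The Hessian of f at 0 has rank 1. Corank 1: A-series; mu = 9 gives A_9. The Hessian of g at 0 has rank 0. Corank 2; j^3 = (s + t)*(2*s + t)^2 has shape L^2 M (L != M), so D-series; mu = 9 gives D_9. f is A_9 but g is D_9, hence not right-equivalent.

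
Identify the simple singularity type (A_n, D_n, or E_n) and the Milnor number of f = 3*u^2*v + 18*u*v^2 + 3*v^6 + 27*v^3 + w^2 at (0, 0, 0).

The Hessian of f at 0 has rank 1. Corank 2; j^3 = 3*v*(u + 3*v)^2 has shape L^2 M (L != M), so D-series; mu = 7 gives D_7.

Type D7, Milnor number mu = 7.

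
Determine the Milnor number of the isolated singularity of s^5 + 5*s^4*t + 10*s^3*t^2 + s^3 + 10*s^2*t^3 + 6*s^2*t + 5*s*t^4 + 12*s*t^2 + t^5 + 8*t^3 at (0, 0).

The Hessian of f at 0 is [[0, 0], [0, 0]] with rank 0, so corank 2. A Groebner basis of the Jacobian ideal J(f) in C{s,t} is {t^5, s*t^3 + 7*t^4/4, s^2 + 4*s*t + 4*t^2}; counting standard monomials gives mu = 8. Corank 2; j^3 = (s + 2*t)^3 is a perfect cube, so E-series; the 5-jet and mu = 8 give E_8.

8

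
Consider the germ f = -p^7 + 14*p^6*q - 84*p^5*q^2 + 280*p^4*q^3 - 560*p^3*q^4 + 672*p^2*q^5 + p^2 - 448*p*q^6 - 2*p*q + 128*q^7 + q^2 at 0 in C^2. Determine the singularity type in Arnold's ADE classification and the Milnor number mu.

Type A6, Milnor number mu = 6.

The Hessian of f at 0 has rank 1. Corank 1: A-series; mu = 6 gives A_6.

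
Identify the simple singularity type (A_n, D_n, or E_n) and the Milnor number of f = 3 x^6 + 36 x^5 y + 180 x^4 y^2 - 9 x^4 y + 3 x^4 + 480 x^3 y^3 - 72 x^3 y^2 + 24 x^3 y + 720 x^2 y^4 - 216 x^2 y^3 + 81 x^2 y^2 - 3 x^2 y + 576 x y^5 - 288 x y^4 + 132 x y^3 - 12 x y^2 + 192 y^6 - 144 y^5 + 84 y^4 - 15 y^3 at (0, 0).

The Hessian of f at 0 is [[0, 0], [0, 0]] with rank 0, so corank 2. A Groebner basis of the Jacobian ideal J(f) in C{x,y} is {y^3, x^2 - y^2, x*y + 2*y^2}; counting standard monomials gives mu = 4. Corank 2; j^3 = -3*y*(x^2 + 4*x*y + 5*y^2) splits into three distinct lines over C (the quadratic factor has nonzero discriminant), so D_4.

Type D4, Milnor number mu = 4.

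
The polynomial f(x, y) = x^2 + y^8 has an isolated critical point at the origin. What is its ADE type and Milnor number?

Type A_7, Milnor number mu = 7.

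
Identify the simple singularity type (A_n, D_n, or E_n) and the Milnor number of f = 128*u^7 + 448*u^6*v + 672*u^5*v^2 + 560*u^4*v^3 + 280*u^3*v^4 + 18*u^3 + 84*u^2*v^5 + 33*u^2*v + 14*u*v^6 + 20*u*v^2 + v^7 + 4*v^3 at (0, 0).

Type D8, Milnor number mu = 8.

The Hessian of f at 0 is [[0, 0], [0, 0]] with rank 0, so corank 2. A Groebner basis of the Jacobian ideal J(f) in C{u,v} is {2187*u*v/14 + v^6 + 729*v^2/7, u*v^2 + 2*v^3/3, u^2 + 7*u*v/6 + v^2/3}; counting standard monomials gives mu = 8. Corank 2; j^3 = (2*u + v)*(3*u + 2*v)^2 has shape L^2 M (L != M), so D-series; mu = 8 gives D_8.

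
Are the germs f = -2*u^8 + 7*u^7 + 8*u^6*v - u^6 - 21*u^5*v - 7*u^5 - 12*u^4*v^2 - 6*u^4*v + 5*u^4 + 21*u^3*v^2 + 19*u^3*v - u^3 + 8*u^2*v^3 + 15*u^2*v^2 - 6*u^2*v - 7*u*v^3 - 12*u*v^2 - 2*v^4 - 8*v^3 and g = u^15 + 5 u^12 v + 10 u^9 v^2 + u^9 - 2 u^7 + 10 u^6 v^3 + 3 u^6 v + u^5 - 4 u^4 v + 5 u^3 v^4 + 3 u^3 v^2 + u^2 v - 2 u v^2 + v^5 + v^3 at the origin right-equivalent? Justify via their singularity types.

No.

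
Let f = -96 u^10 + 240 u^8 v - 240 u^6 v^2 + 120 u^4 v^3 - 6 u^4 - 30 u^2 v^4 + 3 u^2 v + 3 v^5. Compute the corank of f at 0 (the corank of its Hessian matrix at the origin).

Hessian at 0 has rank 0.

2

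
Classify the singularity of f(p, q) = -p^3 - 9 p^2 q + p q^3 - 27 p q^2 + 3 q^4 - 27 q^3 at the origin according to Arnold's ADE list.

The Hessian of f at 0 has rank 0. Corank 2; j^3 = -(p + 3*q)^3 is a perfect cube, so E-series; the 4-jet and mu = 7 give E_7.

E_{7}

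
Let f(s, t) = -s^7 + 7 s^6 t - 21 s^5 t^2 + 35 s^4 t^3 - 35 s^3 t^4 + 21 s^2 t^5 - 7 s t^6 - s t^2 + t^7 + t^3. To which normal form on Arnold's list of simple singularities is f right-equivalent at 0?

The Hessian of f at 0 has rank 0. Corank 2; j^3 = -t^2*(s - t) has shape L^2 M (L != M), so D-series; mu = 8 gives D_8.

D_8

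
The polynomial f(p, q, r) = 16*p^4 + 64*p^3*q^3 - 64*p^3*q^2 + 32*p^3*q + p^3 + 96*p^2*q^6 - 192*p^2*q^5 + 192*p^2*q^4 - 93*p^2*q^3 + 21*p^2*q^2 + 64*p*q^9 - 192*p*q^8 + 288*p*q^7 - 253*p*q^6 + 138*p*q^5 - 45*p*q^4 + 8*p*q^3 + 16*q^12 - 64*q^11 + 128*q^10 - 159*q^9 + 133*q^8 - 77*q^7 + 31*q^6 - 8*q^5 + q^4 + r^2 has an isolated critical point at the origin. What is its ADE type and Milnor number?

The Hessian of f at 0 is [[0, 0, 0], [0, 0, 0], [0, 0, 2]] with rank 1, so corank 2. A Groebner basis of the Jacobian ideal J(f) in C{p,q,r} is {p^3, p^2*q, -p^2/2 + p*q^2, 3*p^2 + q^3, r}; counting standard monomials gives mu = 6. Corank 2; j^3 = p^3 is a perfect cube, so E-series; the 4-jet and mu = 6 give E_6.

Type E6, Milnor number mu = 6.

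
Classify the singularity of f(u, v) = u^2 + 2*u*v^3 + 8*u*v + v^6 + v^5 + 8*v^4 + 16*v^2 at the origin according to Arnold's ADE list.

A_{4}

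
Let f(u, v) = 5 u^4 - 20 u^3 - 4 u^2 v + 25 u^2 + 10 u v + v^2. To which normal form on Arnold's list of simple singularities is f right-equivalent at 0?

A_3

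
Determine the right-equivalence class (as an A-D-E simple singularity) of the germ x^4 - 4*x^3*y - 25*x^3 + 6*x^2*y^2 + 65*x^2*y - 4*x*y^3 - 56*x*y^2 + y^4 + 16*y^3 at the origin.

The Hessian of f at 0 is [[0, 0], [0, 0]] with rank 0, so corank 2. A Groebner basis of the Jacobian ideal J(f) in C{x,y} is {x*y^2 + 125*x*y - 100*y^2, 625*x*y/4 + y^3 - 125*y^2, x^2 - 9*x*y/5 + 4*y^2/5}; counting standard monomials gives mu = 5. Corank 2; j^3 = -(x - y)*(5*x - 4*y)^2 has shape L^2 M (L != M), so D-series; mu = 5 gives D_5.

D_{5}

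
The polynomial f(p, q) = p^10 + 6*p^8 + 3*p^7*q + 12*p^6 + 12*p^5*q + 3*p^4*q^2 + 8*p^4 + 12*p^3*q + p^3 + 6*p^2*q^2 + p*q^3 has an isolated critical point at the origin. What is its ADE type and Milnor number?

Type E_{7}, Milnor number mu = 7.

The Hessian of f at 0 has rank 0. Corank 2; j^3 = p^3 is a perfect cube, so E-series; the 4-jet and mu = 7 give E_7.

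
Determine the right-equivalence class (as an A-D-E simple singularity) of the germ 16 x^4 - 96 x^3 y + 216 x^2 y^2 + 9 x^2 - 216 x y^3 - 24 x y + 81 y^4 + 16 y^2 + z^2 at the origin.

A_3

The Hessian of f at 0 has rank 2. Corank 1: A-series; mu = 3 gives A_3.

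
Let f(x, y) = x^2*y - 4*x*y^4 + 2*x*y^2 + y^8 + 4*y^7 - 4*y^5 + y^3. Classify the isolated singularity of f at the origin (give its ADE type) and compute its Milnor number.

The Hessian of f at 0 has rank 0. Corank 2; j^3 = y*(x + y)^2 has shape L^2 M (L != M), so D-series; mu = 9 gives D_9.

Type D_{9}, Milnor number mu = 9.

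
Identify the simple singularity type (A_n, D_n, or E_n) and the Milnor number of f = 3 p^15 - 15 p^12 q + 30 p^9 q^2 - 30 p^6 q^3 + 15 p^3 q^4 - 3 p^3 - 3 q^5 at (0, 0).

The Hessian of f at 0 is [[0, 0], [0, 0]] with rank 0, so corank 2. A Groebner basis of the Jacobian ideal J(f) in C{p,q} is {q^4, p^2}; counting standard monomials gives mu = 8. Corank 2; j^3 = -3*p^3 is a perfect cube, so E-series; the 5-jet and mu = 8 give E_8.

Type E_8, Milnor number mu = 8.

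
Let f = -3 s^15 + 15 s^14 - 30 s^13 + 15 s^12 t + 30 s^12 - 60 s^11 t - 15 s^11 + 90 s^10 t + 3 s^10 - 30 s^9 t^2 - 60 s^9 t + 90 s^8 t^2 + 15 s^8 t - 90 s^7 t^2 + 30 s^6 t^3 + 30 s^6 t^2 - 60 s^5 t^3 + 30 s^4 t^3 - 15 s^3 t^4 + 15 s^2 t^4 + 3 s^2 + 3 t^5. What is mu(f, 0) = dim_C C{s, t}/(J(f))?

4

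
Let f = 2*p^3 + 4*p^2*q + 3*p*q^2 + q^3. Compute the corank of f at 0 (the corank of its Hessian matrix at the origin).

2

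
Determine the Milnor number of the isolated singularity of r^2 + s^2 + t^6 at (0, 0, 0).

The Hessian of f at 0 is [[2, 0, 0], [0, 0, 0], [0, 0, 2]] with rank 2, so corank 1. A Groebner basis of the Jacobian ideal J(f) in C{s,t,r} is {t^5, s, r}; counting standard monomials gives mu = 5. Corank 1: A-series; mu = 5 gives A_5.

5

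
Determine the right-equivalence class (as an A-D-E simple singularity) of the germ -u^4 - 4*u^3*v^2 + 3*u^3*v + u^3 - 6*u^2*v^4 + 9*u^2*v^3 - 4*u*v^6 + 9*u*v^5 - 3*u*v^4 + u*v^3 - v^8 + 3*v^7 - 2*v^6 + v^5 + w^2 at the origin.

The Hessian of f at 0 has rank 1. Corank 2; j^3 = u^3 is a perfect cube, so E-series; the 4-jet and mu = 7 give E_7.

E_{7}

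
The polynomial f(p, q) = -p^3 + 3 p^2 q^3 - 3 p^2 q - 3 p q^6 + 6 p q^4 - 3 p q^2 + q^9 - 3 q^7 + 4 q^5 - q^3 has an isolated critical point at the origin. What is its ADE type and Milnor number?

The Hessian of f at 0 is [[0, 0], [0, 0]] with rank 0, so corank 2. A Groebner basis of the Jacobian ideal J(f) in C{p,q} is {-p^2/2 + p*q^3 - p*q - q^2/2, q^4, p^3 - 3*p*q^2 - 2*q^3, p^2*q + 2*p*q^2 + q^3}; counting standard monomials gives mu = 8. Corank 2; j^3 = -(p + q)^3 is a perfect cube, so E-series; the 5-jet and mu = 8 give E_8.

Type E_8, Milnor number mu = 8.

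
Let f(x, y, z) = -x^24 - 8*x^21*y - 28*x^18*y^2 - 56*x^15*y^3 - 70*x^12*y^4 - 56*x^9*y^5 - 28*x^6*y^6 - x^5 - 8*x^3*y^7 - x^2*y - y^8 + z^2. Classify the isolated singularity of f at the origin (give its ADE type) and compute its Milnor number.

Type D9, Milnor number mu = 9.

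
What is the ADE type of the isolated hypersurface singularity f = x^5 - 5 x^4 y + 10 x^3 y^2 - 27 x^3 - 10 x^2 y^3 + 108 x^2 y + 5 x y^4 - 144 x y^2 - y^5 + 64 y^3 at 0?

The Hessian of f at 0 has rank 0. Corank 2; j^3 = -(3*x - 4*y)^3 is a perfect cube, so E-series; the 5-jet and mu = 8 give E_8.

E_{8}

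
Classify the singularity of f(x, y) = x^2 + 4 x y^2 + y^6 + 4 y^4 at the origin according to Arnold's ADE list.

A_{5}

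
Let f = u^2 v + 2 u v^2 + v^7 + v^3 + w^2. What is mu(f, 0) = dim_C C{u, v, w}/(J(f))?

8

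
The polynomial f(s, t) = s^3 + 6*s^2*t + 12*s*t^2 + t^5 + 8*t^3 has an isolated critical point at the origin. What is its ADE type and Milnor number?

The Hessian of f at 0 has rank 0. Corank 2; j^3 = (s + 2*t)^3 is a perfect cube, so E-series; the 5-jet and mu = 8 give E_8.

Type E_8, Milnor number mu = 8.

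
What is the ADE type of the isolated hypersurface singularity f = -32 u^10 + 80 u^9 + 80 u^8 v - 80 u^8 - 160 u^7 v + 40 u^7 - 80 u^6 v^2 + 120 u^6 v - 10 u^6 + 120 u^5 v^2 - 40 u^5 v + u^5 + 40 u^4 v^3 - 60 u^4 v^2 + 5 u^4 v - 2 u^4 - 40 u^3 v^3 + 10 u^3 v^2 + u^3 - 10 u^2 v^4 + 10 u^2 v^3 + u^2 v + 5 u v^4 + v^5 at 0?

The Hessian of f at 0 is [[0, 0], [0, 0]] with rank 0, so corank 2. A Groebner basis of the Jacobian ideal J(f) in C{u,v} is {-u*v/5 + v^4, u*v^2, u^2 + u*v}; counting standard monomials gives mu = 6. Corank 2; j^3 = u^2*(u + v) has shape L^2 M (L != M), so D-series; mu = 6 gives D_6.

D_6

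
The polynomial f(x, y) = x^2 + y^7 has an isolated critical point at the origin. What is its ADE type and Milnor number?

The Hessian of f at 0 has rank 1. Corank 1: A-series; mu = 6 gives A_6.

Type A6, Milnor number mu = 6.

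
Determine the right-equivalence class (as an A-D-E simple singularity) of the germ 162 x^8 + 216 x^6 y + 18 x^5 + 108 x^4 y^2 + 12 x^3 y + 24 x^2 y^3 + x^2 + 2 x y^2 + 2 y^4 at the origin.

The Hessian of f at 0 is [[2, 0], [0, 0]] with rank 1, so corank 1. A Groebner basis of the Jacobian ideal J(f) in C{x,y} is {x^2, x*y, x + y^2}; counting standard monomials gives mu = 3. Corank 1: A-series; mu = 3 gives A_3.

A_{3}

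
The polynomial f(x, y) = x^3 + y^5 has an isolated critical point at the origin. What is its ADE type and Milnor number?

Type E8, Milnor number mu = 8.

The Hessian of f at 0 is [[0, 0], [0, 0]] with rank 0, so corank 2. A Groebner basis of the Jacobian ideal J(f) in C{x,y} is {y^4, x^2}; counting standard monomials gives mu = 8. Corank 2; j^3 = x^3 is a perfect cube, so E-series; the 5-jet and mu = 8 give E_8.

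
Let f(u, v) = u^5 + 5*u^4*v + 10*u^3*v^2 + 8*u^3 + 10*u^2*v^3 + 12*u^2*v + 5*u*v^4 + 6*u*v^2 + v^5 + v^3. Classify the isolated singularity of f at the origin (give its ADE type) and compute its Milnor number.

The Hessian of f at 0 is [[0, 0], [0, 0]] with rank 0, so corank 2. A Groebner basis of the Jacobian ideal J(f) in C{u,v} is {v^5, u*v^3 + 5*v^4/8, u^2 + u*v + v^2/4}; counting standard monomials gives mu = 8. Corank 2; j^3 = (2*u + v)^3 is a perfect cube, so E-series; the 5-jet and mu = 8 give E_8.

Type E_8, Milnor number mu = 8.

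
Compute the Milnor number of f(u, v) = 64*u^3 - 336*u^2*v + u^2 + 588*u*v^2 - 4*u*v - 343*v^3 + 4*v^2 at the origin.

2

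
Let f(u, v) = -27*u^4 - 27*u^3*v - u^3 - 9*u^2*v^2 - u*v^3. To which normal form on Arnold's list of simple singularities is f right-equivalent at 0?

E_7

The Hessian of f at 0 has rank 0. Corank 2; j^3 = -u^3 is a perfect cube, so E-series; the 4-jet and mu = 7 give E_7.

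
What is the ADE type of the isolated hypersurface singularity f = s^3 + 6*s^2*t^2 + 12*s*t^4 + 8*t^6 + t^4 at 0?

The Hessian of f at 0 has rank 0. Corank 2; j^3 = s^3 is a perfect cube, so E-series; the 4-jet and mu = 6 give E_6.

E_{6}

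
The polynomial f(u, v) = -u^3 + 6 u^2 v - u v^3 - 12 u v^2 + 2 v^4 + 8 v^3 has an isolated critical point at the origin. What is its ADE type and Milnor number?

The Hessian of f at 0 has rank 0. Corank 2; j^3 = -(u - 2*v)^3 is a perfect cube, so E-series; the 4-jet and mu = 7 give E_7.

Type E_{7}, Milnor number mu = 7.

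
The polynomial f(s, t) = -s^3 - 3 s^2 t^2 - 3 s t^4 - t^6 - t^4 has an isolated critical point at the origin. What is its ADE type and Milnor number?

Type E_{6}, Milnor number mu = 6.

The Hessian of f at 0 has rank 0. Corank 2; j^3 = -s^3 is a perfect cube, so E-series; the 4-jet and mu = 6 give E_6.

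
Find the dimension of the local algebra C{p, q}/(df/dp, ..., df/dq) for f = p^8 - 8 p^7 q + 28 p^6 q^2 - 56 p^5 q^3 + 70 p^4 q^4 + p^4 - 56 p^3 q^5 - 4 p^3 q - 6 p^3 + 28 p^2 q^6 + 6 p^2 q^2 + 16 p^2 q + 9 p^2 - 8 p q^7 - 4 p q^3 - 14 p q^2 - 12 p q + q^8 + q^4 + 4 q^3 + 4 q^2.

7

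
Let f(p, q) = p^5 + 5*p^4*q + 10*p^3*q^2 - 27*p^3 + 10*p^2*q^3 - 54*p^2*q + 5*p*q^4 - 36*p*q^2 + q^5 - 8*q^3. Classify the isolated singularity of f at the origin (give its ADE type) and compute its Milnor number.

Type E8, Milnor number mu = 8.

The Hessian of f at 0 has rank 0. Corank 2; j^3 = -(3*p + 2*q)^3 is a perfect cube, so E-series; the 5-jet and mu = 8 give E_8.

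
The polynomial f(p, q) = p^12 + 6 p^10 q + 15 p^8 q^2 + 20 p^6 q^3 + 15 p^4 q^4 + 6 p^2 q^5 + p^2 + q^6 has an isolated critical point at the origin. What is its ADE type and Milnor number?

The Hessian of f at 0 is [[2, 0], [0, 0]] with rank 1, so corank 1. A Groebner basis of the Jacobian ideal J(f) in C{p,q} is {q^5, p}; counting standard monomials gives mu = 5. Corank 1: A-series; mu = 5 gives A_5.

Type A5, Milnor number mu = 5.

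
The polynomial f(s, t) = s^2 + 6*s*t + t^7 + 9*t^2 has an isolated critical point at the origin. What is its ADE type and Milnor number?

Type A_6, Milnor number mu = 6.

The Hessian of f at 0 is [[2, 6], [6, 18]] with rank 1, so corank 1. A Groebner basis of the Jacobian ideal J(f) in C{s,t} is {t^6, s + 3*t}; counting standard monomials gives mu = 6. Corank 1: A-series; mu = 6 gives A_6.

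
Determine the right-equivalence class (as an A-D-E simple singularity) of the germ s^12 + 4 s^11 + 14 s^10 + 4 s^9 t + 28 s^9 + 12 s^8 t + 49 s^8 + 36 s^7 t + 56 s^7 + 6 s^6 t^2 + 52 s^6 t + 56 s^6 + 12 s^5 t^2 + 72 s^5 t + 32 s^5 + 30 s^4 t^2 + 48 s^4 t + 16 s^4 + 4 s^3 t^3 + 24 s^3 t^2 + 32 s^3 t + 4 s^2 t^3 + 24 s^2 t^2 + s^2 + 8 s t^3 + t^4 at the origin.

A_3

The Hessian of f at 0 has rank 1. Corank 1: A-series; mu = 3 gives A_3.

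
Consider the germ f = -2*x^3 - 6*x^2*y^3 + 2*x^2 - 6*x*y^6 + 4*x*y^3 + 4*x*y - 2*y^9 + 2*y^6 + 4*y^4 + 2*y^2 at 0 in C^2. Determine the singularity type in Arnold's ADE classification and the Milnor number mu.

Type A_2, Milnor number mu = 2.

The Hessian of f at 0 is [[4, 4], [4, 4]] with rank 1, so corank 1. A Groebner basis of the Jacobian ideal J(f) in C{x,y} is {y^2, x + y}; counting standard monomials gives mu = 2. Corank 1: A-series; mu = 2 gives A_2.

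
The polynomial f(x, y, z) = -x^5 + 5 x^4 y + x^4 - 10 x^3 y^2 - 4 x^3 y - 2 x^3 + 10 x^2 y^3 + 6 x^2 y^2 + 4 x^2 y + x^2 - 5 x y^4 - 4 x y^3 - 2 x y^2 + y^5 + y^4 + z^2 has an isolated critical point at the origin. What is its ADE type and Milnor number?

Type A_{4}, Milnor number mu = 4.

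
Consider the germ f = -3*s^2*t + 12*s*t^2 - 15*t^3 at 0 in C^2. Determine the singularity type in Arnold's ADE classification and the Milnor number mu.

The Hessian of f at 0 has rank 0. Corank 2; j^3 = -3*t*(s^2 - 4*s*t + 5*t^2) splits into three distinct lines over C (the quadratic factor has nonzero discriminant), so D_4.

Type D_4, Milnor number mu = 4.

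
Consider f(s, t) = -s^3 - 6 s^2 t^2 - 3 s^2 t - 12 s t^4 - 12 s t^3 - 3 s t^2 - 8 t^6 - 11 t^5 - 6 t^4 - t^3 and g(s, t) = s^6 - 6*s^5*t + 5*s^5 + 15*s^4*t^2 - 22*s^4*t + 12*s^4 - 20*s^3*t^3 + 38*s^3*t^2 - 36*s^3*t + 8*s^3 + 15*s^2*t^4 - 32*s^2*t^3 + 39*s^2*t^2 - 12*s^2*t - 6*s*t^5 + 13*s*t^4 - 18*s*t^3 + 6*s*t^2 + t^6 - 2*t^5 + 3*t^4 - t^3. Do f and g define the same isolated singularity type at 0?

The Hessian of f at 0 has rank 0. Corank 2; j^3 = -(s + t)^3 is a perfect cube, so E-series; the 5-jet and mu = 8 give E_8. The Hessian of g at 0 has rank 0. Corank 2; j^3 = (2*s - t)^3 is a perfect cube, so E-series; the 5-jet and mu = 8 give E_8. Both have type E_8, hence right-equivalent.

Yes.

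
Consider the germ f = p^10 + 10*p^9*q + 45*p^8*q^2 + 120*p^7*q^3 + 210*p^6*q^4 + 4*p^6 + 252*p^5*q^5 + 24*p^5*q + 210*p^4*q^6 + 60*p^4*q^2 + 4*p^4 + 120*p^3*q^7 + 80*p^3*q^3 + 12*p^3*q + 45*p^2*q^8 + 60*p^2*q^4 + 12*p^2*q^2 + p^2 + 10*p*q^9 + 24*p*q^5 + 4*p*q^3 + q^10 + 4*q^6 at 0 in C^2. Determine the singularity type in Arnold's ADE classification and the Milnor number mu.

Type A9, Milnor number mu = 9.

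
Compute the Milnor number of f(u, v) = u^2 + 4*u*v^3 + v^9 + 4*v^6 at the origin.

8

The Hessian of f at 0 has rank 1. Corank 1: A-series; mu = 8 gives A_8.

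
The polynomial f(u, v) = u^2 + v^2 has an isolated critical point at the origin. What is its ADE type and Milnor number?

Type A1, Milnor number mu = 1.

The Hessian of f at 0 is [[2, 0], [0, 2]] with rank 2, so corank 0. A Groebner basis of the Jacobian ideal J(f) in C{u,v} is {u, v}; counting standard monomials gives mu = 1. Corank 0: nondegenerate Morse point, so A_1.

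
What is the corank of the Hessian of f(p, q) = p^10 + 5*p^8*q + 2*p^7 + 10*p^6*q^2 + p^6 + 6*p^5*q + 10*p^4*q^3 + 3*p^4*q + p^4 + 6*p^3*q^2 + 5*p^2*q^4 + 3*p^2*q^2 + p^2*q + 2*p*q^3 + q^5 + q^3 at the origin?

2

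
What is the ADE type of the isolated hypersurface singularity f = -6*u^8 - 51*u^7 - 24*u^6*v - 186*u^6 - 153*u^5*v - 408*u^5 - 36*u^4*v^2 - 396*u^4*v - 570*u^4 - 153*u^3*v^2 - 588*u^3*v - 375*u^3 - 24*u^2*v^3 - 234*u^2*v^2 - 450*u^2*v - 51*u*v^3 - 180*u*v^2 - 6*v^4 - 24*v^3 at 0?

E7

The Hessian of f at 0 is [[0, 0], [0, 0]] with rank 0, so corank 2. A Groebner basis of the Jacobian ideal J(f) in C{u,v} is {-1171875*u^2/4336 - 234375*u*v/1084 + v^4 - 125*v^3/4336 - 46875*v^2/1084, u^3 + 17325*u^2/2168 + 3465*u*v/542 + 703*v^3/10840 + 693*v^2/542, u^2*v - 57875*u^2/4336 - 11575*u*v/1084 - 10499*v^3/65040 - 2315*v^2/1084, 18125*u^2/1084 + u*v^2 + 3625*u*v/271 + 6533*v^3/16260 + 725*v^2/271}; counting standard monomials gives mu = 7. Corank 2; j^3 = -3*(5*u + 2*v)^3 is a perfect cube, so E-series; the 4-jet and mu = 7 give E_7.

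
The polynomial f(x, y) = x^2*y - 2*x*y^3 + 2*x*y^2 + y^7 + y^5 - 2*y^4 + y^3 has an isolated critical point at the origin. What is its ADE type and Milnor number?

The Hessian of f at 0 is [[0, 0], [0, 0]] with rank 0, so corank 2. A Groebner basis of the Jacobian ideal J(f) in C{x,y} is {x^2*y^2 + 2*x^2*y + x^2/7 + 20*x*y^2/7 + 8*x*y/7 + y^2, x^3 + 3*x^2*y + x^2/7 + 20*x*y^2/7 + 8*x*y/7 + y^2, -x*y + y^3 - y^2}; counting standard monomials gives mu = 8. Corank 2; j^3 = y*(x + y)^2 has shape L^2 M (L != M), so D-series; mu = 8 gives D_8.

Type D_{8}, Milnor number mu = 8.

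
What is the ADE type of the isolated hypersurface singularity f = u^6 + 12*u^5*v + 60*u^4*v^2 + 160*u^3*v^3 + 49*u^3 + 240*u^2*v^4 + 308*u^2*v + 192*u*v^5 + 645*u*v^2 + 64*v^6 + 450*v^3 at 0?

D7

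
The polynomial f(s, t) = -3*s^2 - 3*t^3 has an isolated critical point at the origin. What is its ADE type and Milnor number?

Type A_2, Milnor number mu = 2.

The Hessian of f at 0 has rank 1. Corank 1: A-series; mu = 2 gives A_2.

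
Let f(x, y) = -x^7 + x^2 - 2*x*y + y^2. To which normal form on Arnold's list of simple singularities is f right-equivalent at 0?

The Hessian of f at 0 has rank 1. Corank 1: A-series; mu = 6 gives A_6.

A_{6}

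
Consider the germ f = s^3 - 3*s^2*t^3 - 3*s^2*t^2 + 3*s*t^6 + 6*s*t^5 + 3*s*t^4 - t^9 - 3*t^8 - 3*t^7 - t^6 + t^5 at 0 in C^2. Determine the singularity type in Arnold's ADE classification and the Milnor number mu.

Type E8, Milnor number mu = 8.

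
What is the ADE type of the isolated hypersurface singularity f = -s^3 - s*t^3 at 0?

The Hessian of f at 0 has rank 0. Corank 2; j^3 = -s^3 is a perfect cube, so E-series; the 4-jet and mu = 7 give E_7.

E_{7}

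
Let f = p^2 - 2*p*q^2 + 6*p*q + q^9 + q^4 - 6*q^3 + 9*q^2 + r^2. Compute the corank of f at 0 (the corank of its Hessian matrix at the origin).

1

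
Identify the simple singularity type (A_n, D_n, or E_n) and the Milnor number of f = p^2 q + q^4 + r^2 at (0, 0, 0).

Type D_5, Milnor number mu = 5.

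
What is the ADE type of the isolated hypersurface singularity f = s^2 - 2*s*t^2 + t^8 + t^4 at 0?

The Hessian of f at 0 has rank 1. Corank 1: A-series; mu = 7 gives A_7.

A_7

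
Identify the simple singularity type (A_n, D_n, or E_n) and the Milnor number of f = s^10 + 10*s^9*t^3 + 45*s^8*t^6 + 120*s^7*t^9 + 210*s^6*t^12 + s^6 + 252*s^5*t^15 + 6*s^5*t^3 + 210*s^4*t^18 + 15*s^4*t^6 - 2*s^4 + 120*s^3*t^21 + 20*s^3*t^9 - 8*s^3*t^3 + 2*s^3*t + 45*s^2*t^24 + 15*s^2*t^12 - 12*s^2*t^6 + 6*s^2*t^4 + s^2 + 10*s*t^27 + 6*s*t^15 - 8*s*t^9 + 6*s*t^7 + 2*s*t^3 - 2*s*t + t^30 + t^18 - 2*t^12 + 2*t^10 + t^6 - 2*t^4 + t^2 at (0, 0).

Type A9, Milnor number mu = 9.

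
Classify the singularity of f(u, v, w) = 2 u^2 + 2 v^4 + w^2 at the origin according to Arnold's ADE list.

The Hessian of f at 0 is [[4, 0, 0], [0, 0, 0], [0, 0, 2]] with rank 2, so corank 1. A Groebner basis of the Jacobian ideal J(f) in C{u,v,w} is {v^3, u, w}; counting standard monomials gives mu = 3. Corank 1: A-series; mu = 3 gives A_3.

A_3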